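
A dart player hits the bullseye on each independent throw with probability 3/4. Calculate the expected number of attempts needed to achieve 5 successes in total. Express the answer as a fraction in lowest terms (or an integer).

20/3

By linearity (sum of 5 independent geometric waits), E[trials] = 5/p = 5/(3/4) = 20/3.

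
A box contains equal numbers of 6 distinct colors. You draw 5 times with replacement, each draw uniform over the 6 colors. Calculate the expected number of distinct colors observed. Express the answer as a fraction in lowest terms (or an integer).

4651/1296

Let Xⱼ=1 if type j appears at least once. P(Xⱼ=1) = 1 − ((6−1)/6)^5 = 4651/7776.
E[#distinct] = 6·4651/7776 = 4651/1296.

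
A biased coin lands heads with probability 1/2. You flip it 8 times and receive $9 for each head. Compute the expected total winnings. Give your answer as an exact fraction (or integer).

$36

E[#heads] = 8·1/2 = 4 (linearity over flips).
E[winnings] = 9·4 = 36.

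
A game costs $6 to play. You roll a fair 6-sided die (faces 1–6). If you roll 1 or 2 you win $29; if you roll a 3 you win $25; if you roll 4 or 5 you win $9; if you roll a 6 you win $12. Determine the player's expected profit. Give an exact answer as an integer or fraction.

E[payout] = (1/3)·9 + (1/6)·12 + (1/6)·25 + (1/3)·29 = 113/6
Expected profit = 113/6 − 6 = 77/6

77/6 dollars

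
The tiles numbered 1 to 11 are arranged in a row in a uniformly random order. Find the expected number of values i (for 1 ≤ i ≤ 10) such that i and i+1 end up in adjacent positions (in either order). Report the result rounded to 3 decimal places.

For each i ∈ {1,…,10}, let Xᵢ = 1 if i and i+1 are adjacent. P(Xᵢ=1) = 2·(11−1)!/11! = 2/11.
By linearity, E[ΣXᵢ] = (10)·(2/11) = 20/11.
≈ 1.818

1.818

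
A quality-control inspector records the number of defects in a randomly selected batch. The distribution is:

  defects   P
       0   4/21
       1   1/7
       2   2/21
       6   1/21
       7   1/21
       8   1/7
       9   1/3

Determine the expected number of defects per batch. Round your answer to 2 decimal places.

E[X] = (4/21)·0 + (1/7)·1 + (2/21)·2 + (1/21)·6 + (1/21)·7 + (1/7)·8 + (1/3)·9
     = 107/21 ≈ 5.10

5.10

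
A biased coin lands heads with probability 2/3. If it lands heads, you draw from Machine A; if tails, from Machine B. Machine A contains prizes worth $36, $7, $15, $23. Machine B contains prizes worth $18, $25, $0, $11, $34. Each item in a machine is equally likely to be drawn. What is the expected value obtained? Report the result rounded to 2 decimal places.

$19.37

E[X | Machine A] = (36 + 7 + 15 + 23)/4 = 81/4
E[X | Machine B] = (18 + 25 + 0 + 11 + 34)/5 = 88/5
E[X] = (2/3)·81/4 + (1/3)·88/5 = 581/30 ≈ 19.37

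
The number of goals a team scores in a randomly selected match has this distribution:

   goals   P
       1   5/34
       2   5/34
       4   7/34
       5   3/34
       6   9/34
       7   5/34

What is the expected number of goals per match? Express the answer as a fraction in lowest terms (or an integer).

147/34

E[X] = (5/34)·1 + (5/34)·2 + (7/34)·4 + (3/34)·5 + (9/34)·6 + (5/34)·7
     = 147/34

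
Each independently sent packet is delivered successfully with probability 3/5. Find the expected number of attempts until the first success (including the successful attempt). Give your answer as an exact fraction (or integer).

5/3

For a geometric distribution, E[trials] = 1/p = 1/(3/5) = 5/3.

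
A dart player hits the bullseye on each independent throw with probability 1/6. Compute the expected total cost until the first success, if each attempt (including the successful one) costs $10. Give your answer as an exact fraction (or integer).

E[#attempts] = 1/p = 6; E[cost] = 10·6 = 60.

$60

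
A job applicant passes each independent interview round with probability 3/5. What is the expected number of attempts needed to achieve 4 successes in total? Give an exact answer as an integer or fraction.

20/3

By linearity (sum of 4 independent geometric waits), E[trials] = 4/p = 4/(3/5) = 20/3.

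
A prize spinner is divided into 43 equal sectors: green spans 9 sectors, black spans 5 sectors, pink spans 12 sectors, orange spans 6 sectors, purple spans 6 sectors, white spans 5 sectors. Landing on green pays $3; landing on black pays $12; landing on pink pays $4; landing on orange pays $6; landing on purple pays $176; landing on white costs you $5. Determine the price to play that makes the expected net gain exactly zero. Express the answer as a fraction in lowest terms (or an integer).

1202/43 dollars

E[payout] = (9/43)·3 + (5/43)·12 + (12/43)·4 + (6/43)·6 + (6/43)·176 + (5/43)·(-5) = 1202/43
Fair fee = E[payout] = 1202/43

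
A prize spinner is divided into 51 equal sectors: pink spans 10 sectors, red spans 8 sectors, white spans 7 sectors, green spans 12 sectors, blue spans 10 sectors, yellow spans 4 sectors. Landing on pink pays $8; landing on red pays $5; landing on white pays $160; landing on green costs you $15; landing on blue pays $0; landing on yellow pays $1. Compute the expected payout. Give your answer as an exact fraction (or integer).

E[payout] = (10/51)·8 + (8/51)·5 + (7/51)·160 + (12/51)·(-15) + (10/51)·0 + (4/51)·1 = 1064/51

1064/51 dollars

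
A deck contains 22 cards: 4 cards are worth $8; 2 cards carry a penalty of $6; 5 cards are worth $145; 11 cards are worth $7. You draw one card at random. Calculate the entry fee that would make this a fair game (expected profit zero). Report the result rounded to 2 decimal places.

$37.36

E[payout] = (4/22)·8 + (2/22)·(-6) + (5/22)·145 + (11/22)·7 = 411/11
Fair fee = E[payout] = 411/11 ≈ $37.36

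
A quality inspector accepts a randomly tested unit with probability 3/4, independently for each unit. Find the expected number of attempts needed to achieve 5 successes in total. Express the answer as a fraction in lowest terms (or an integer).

20/3

By linearity (sum of 5 independent geometric waits), E[trials] = 5/p = 5/(3/4) = 20/3.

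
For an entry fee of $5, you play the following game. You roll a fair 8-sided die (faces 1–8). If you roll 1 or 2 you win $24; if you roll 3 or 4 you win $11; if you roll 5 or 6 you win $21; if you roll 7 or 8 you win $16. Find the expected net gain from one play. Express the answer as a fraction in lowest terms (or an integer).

E[payout] = (1/4)·11 + (1/4)·16 + (1/4)·21 + (1/4)·24 = 18
Expected profit = 18 − 5 = 13

$13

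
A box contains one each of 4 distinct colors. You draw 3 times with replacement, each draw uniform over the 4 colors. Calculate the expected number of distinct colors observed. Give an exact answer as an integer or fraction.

37/16

Let Xⱼ=1 if type j appears at least once. P(Xⱼ=1) = 1 − ((4−1)/4)^3 = 37/64.
E[#distinct] = 4·37/64 = 37/16.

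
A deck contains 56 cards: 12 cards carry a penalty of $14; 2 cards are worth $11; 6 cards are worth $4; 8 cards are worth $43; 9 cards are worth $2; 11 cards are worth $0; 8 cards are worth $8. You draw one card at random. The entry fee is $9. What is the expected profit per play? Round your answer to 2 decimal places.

E[payout] = (12/56)·(-14) + (2/56)·11 + (6/56)·4 + (8/56)·43 + (9/56)·2 + (11/56)·0 + (8/56)·8 = 38/7
Expected profit = 38/7 − 9 = -25/7 ≈ -$3.57

-$3.57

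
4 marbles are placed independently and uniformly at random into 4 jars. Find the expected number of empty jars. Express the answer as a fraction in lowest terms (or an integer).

Let Xⱼ=1 if jar j is empty. P(Xⱼ=1) = ((4-1)/4)^4 = 81/256.
By linearity, E[#empty] = 4·81/256 = 81/64.

81/64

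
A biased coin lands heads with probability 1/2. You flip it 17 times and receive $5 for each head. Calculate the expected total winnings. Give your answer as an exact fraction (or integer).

85/2 dollars

E[#heads] = 17·1/2 = 17/2 (linearity over flips).
E[winnings] = 5·17/2 = 85/2.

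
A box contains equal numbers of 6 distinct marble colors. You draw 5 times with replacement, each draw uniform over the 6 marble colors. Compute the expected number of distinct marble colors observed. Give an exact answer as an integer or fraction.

4651/1296

Let Xⱼ=1 if type j appears at least once. P(Xⱼ=1) = 1 − ((6−1)/6)^5 = 4651/7776.
E[#distinct] = 6·4651/7776 = 4651/1296.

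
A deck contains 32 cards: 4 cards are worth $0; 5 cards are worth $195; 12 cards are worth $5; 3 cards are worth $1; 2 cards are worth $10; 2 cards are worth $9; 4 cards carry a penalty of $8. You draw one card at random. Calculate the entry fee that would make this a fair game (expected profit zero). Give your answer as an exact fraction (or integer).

261/8 dollars

E[payout] = (4/32)·0 + (5/32)·195 + (12/32)·5 + (3/32)·1 + (2/32)·10 + (2/32)·9 + (4/32)·(-8) = 261/8
Fair fee = E[payout] = 261/8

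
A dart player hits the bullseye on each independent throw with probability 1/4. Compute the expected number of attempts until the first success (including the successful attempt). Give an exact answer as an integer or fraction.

For a geometric distribution, E[trials] = 1/p = 1/(1/4) = 4.

4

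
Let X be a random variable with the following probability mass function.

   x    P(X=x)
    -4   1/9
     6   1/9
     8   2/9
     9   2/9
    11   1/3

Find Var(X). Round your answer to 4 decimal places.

E[X] = (1/9)·(-4) + (1/9)·6 + (2/9)·8 + (2/9)·9 + (1/3)·11 = 23/3
E[X²] = (1/9)·16 + (1/9)·36 + (2/9)·64 + (2/9)·81 + (1/3)·121 = 235/3
Var(X) = 235/3 − (23/3)² = 176/9 ≈ 19.5556

19.5556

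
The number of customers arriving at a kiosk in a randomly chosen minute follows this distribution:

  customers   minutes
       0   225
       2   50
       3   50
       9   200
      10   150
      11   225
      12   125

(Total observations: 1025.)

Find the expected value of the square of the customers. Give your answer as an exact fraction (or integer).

3083/41

Total = 1025, so P(customers=0) = 225/1025, etc.
E[X²] = (9/41)·0 + (2/41)·4 + (2/41)·9 + (8/41)·81 + (6/41)·100 + (9/41)·121 + (5/41)·144
     = 3083/41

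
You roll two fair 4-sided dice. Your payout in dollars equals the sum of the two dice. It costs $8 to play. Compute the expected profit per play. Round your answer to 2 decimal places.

Distribution of the sum of the two dice: 2 w.p. 1/16, 3 w.p. 1/8, 4 w.p. 3/16, 5 w.p. 1/4, 6 w.p. 3/16, 7 w.p. 1/8, …
E[payout] = (1/16)·2 + (1/8)·3 + (3/16)·4 + (1/4)·5 + (3/16)·6 + (1/8)·7 + (1/16)·8 = 5
Expected profit = 5 − 8 = -3 ≈ -$3.00

-$3.00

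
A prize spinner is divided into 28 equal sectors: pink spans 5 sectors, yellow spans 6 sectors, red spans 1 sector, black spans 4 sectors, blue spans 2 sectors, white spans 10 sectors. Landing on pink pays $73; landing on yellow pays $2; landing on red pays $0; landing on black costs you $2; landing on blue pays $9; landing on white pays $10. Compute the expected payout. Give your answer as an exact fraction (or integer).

487/28 dollars

E[payout] = (5/28)·73 + (6/28)·2 + (1/28)·0 + (4/28)·(-2) + (2/28)·9 + (10/28)·10 = 487/28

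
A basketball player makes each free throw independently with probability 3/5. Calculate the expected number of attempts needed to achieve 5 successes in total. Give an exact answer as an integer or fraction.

By linearity (sum of 5 independent geometric waits), E[trials] = 5/p = 5/(3/5) = 25/3.

25/3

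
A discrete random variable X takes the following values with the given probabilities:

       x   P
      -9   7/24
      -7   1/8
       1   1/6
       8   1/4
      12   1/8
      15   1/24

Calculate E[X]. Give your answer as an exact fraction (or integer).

E[X] = (7/24)·(-9) + (1/8)·(-7) + (1/6)·1 + (1/4)·8 + (1/8)·12 + (1/24)·15
     = 19/24

19/24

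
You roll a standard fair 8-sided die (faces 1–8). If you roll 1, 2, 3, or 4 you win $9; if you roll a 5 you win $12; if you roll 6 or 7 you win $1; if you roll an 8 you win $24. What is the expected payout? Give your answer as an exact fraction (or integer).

37/4 dollars

E[payout] = (1/4)·1 + (1/2)·9 + (1/8)·12 + (1/8)·24 = 37/4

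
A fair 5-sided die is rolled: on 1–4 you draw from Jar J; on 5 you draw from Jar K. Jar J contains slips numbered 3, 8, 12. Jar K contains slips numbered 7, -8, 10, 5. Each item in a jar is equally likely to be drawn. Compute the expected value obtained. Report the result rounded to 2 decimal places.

6.83

E[X | Jar J] = (3 + 8 + 12)/3 = 23/3
E[X | Jar K] = (7 − 8 + 10 + 5)/4 = 7/2
E[X] = (4/5)·23/3 + (1/5)·7/2 = 41/6 ≈ 6.83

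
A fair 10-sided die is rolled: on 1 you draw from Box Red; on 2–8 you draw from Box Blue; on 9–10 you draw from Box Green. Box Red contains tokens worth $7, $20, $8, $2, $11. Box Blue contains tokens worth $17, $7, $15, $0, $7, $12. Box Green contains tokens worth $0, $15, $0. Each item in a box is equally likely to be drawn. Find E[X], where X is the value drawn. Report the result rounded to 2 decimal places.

E[X | Box Red] = (7 + 20 + 8 + 2 + 11)/5 = 48/5
E[X | Box Blue] = (17 + 7 + 15 + 0 + 7 + 12)/6 = 29/3
E[X | Box Green] = (0 + 15 + 0)/3 = 5
E[X] = (1/10)·48/5 + (7/10)·29/3 + (1/5)·5 = 1309/150 ≈ 8.73

$8.73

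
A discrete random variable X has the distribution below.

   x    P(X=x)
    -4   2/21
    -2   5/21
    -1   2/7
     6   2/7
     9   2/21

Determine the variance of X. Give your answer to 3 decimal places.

E[X] = (2/21)·(-4) + (5/21)·(-2) + (2/7)·(-1) + (2/7)·6 + (2/21)·9 = 10/7
E[X²] = (2/21)·16 + (5/21)·4 + (2/7)·1 + (2/7)·36 + (2/21)·81 = 436/21
Var(X) = 436/21 − (10/7)² = 2752/147 ≈ 18.721

18.721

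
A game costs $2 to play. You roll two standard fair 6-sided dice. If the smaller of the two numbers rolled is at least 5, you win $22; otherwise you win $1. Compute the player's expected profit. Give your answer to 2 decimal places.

$1.33

E[payout] = (8/9)·1 + (1/9)·22 = 10/3
Expected profit = 10/3 − 2 = 4/3 ≈ $1.33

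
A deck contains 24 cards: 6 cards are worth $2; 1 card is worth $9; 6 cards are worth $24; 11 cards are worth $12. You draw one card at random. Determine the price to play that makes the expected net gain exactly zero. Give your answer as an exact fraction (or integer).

E[payout] = (6/24)·2 + (1/24)·9 + (6/24)·24 + (11/24)·12 = 99/8
Fair fee = E[payout] = 99/8

99/8 dollars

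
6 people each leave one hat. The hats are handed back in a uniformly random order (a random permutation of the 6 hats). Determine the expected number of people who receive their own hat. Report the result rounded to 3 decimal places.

Let Xᵢ = 1 if person i gets their own hat. For each i, P(Xᵢ=1) = 1/6.
By linearity of expectation, E[X₁+…+X_6] = 6·(1/6) = 1.
≈ 1.000

1.000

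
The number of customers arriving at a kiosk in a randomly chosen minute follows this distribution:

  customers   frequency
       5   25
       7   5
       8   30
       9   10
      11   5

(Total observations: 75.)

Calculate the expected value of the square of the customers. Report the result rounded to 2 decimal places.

Total = 75, so P(customers=5) = 25/75, etc.
E[X²] = (1/3)·25 + (1/15)·49 + (2/5)·64 + (2/15)·81 + (1/15)·121
     = 841/15 ≈ 56.07

56.07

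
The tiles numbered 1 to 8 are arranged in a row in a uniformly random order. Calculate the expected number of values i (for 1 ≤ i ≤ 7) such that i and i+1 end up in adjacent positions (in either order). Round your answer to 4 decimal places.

1.7500

For each i ∈ {1,…,7}, let Xᵢ = 1 if i and i+1 are adjacent. P(Xᵢ=1) = 2·(8−1)!/8! = 2/8.
By linearity, E[ΣXᵢ] = (7)·(2/8) = 7/4.
≈ 1.7500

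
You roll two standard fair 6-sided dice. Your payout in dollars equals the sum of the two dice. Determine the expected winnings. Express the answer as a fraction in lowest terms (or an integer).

$7

Distribution of the sum of the two dice: 2 w.p. 1/36, 3 w.p. 1/18, 4 w.p. 1/12, 5 w.p. 1/9, 6 w.p. 5/36, 7 w.p. 1/6, …
E[payout] = (1/36)·2 + (1/18)·3 + (1/12)·4 + (1/9)·5 + (5/36)·6 + (1/6)·7 + (5/36)·8 + (1/9)·9 + (1/12)·10 + (1/18)·11 + (1/36)·12 = 7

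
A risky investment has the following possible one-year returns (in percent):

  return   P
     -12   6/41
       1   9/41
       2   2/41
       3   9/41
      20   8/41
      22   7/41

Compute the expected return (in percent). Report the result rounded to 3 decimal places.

E[X] = (6/41)·(-12) + (9/41)·1 + (2/41)·2 + (9/41)·3 + (8/41)·20 + (7/41)·22
     = 282/41 ≈ 6.878

6.878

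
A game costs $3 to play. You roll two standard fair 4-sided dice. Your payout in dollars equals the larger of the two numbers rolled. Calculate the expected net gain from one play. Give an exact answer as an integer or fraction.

1/8 dollars

Distribution of the larger of the two numbers rolled: 1 w.p. 1/16, 2 w.p. 3/16, 3 w.p. 5/16, 4 w.p. 7/16
E[payout] = (1/16)·1 + (3/16)·2 + (5/16)·3 + (7/16)·4 = 25/8
Expected profit = 25/8 − 3 = 1/8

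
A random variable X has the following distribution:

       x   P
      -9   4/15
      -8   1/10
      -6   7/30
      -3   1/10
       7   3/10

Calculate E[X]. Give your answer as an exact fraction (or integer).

-14/5

E[X] = (4/15)·(-9) + (1/10)·(-8) + (7/30)·(-6) + (1/10)·(-3) + (3/10)·7
     = -14/5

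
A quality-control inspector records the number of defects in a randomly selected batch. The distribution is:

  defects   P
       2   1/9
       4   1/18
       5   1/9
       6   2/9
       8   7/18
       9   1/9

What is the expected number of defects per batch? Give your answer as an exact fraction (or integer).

58/9

E[X] = (1/9)·2 + (1/18)·4 + (1/9)·5 + (2/9)·6 + (7/18)·8 + (1/9)·9
     = 58/9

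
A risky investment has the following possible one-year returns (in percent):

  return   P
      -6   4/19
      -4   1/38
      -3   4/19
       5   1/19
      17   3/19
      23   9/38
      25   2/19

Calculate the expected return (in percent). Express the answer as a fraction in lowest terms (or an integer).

343/38

E[X] = (4/19)·(-6) + (1/38)·(-4) + (4/19)·(-3) + (1/19)·5 + (3/19)·17 + (9/38)·23 + (2/19)·25
     = 343/38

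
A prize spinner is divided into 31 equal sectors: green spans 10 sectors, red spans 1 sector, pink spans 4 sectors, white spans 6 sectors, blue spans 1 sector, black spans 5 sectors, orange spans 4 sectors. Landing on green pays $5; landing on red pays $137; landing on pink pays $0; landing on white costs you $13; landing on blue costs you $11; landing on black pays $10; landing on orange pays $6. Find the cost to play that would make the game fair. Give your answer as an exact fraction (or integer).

E[payout] = (10/31)·5 + (1/31)·137 + (4/31)·0 + (6/31)·(-13) + (1/31)·(-11) + (5/31)·10 + (4/31)·6 = 172/31
Fair fee = E[payout] = 172/31

172/31 dollars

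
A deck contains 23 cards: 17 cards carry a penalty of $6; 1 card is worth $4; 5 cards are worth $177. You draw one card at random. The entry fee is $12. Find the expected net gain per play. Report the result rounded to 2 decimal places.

$22.22

E[payout] = (17/23)·(-6) + (1/23)·4 + (5/23)·177 = 787/23
Expected profit = 787/23 − 12 = 511/23 ≈ $22.22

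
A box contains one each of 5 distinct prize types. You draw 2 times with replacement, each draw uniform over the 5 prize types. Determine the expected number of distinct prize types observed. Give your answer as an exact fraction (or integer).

9/5

Let Xⱼ=1 if type j appears at least once. P(Xⱼ=1) = 1 − ((5−1)/5)^2 = 9/25.
E[#distinct] = 5·9/25 = 9/5.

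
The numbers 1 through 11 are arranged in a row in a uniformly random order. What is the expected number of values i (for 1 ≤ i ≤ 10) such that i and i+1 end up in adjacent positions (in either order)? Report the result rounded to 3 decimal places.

1.818

For each i ∈ {1,…,10}, let Xᵢ = 1 if i and i+1 are adjacent. P(Xᵢ=1) = 2·(11−1)!/11! = 2/11.
By linearity, E[ΣXᵢ] = (10)·(2/11) = 20/11.
≈ 1.818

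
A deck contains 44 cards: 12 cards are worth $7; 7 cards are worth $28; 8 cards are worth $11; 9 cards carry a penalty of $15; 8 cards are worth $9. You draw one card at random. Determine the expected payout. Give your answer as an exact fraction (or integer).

305/44 dollars

E[payout] = (12/44)·7 + (7/44)·28 + (8/44)·11 + (9/44)·(-15) + (8/44)·9 = 305/44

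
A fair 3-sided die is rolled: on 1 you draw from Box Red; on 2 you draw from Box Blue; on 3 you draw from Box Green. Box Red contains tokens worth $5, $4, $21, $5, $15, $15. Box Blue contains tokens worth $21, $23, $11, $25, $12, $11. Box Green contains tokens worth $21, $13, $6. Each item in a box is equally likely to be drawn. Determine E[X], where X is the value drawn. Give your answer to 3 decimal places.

E[X | Box Red] = (5 + 4 + 21 + 5 + 15 + 15)/6 = 65/6
E[X | Box Blue] = (21 + 23 + 11 + 25 + 12 + 11)/6 = 103/6
E[X | Box Green] = (21 + 13 + 6)/3 = 40/3
E[X] = (1/3)·65/6 + (1/3)·103/6 + (1/3)·40/3 = 124/9 ≈ 13.778

$13.778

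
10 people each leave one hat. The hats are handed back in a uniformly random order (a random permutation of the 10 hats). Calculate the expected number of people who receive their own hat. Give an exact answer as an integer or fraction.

Let Xᵢ = 1 if person i gets their own hat. For each i, P(Xᵢ=1) = 1/10.
By linearity of expectation, E[X₁+…+X_10] = 10·(1/10) = 1.

1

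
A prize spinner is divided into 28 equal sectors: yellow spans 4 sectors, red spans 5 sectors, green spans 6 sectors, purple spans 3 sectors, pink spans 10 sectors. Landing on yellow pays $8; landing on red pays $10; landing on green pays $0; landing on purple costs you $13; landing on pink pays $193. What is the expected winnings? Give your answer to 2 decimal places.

E[payout] = (4/28)·8 + (5/28)·10 + (6/28)·0 + (3/28)·(-13) + (10/28)·193 = 1973/28
≈ $70.46

$70.46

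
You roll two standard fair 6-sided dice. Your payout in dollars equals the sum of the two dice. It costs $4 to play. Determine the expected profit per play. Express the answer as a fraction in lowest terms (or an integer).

Distribution of the sum of the two dice: 2 w.p. 1/36, 3 w.p. 1/18, 4 w.p. 1/12, 5 w.p. 1/9, 6 w.p. 5/36, 7 w.p. 1/6, …
E[payout] = (1/36)·2 + (1/18)·3 + (1/12)·4 + (1/9)·5 + (5/36)·6 + (1/6)·7 + (5/36)·8 + (1/9)·9 + (1/12)·10 + (1/18)·11 + (1/36)·12 = 7
Expected profit = 7 − 4 = 3

$3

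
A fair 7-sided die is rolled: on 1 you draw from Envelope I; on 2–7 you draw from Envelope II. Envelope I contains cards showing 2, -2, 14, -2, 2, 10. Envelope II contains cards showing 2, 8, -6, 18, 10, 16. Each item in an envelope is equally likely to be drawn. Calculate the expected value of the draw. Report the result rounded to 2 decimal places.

7.43

E[X | Envelope I] = (2 − 2 + 14 − 2 + 2 + 10)/6 = 4
E[X | Envelope II] = (2 + 8 − 6 + 18 + 10 + 16)/6 = 8
E[X] = (1/7)·4 + (6/7)·8 = 52/7 ≈ 7.43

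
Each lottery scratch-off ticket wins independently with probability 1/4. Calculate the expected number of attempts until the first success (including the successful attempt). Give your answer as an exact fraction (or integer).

For a geometric distribution, E[trials] = 1/p = 1/(1/4) = 4.

4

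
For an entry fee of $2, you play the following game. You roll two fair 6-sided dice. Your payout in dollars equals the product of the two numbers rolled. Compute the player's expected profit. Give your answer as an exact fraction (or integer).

Distribution of the product of the two numbers rolled: 1 w.p. 1/36, 2 w.p. 1/18, 3 w.p. 1/18, 4 w.p. 1/12, 5 w.p. 1/18, 6 w.p. 1/9, …
E[payout] = (1/36)·1 + (1/18)·2 + (1/18)·3 + (1/12)·4 + (1/18)·5 + (1/9)·6 + (1/18)·8 + (1/36)·9 + (1/18)·10 + (1/9)·12 + (1/18)·15 + (1/36)·16 + (1/18)·18 + (1/18)·20 + (1/18)·24 + (1/36)·25 + (1/18)·30 + (1/36)·36 = 49/4
Expected profit = 49/4 − 2 = 41/4

41/4 dollars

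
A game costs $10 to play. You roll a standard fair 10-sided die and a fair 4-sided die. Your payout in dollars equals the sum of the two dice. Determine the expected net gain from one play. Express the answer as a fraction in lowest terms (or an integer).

-$2

Distribution of the sum of the two dice: 2 w.p. 1/40, 3 w.p. 1/20, 4 w.p. 3/40, 5 w.p. 1/10, 6 w.p. 1/10, 7 w.p. 1/10, …
E[payout] = (1/40)·2 + (1/20)·3 + (3/40)·4 + (1/10)·5 + (1/10)·6 + (1/10)·7 + (1/10)·8 + (1/10)·9 + (1/10)·10 + (1/10)·11 + (3/40)·12 + (1/20)·13 + (1/40)·14 = 8
Expected profit = 8 − 10 = -2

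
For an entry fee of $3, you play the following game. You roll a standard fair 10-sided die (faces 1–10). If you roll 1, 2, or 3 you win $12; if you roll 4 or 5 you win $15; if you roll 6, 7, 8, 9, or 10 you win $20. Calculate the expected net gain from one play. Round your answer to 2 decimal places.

E[payout] = (3/10)·12 + (1/5)·15 + (1/2)·20 = 83/5
Expected profit = 83/5 − 3 = 68/5 ≈ $13.60

$13.60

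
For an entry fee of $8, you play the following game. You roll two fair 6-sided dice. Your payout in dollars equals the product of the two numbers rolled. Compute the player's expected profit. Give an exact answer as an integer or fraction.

17/4 dollars

Distribution of the product of the two numbers rolled: 1 w.p. 1/36, 2 w.p. 1/18, 3 w.p. 1/18, 4 w.p. 1/12, 5 w.p. 1/18, 6 w.p. 1/9, …
E[payout] = (1/36)·1 + (1/18)·2 + (1/18)·3 + (1/12)·4 + (1/18)·5 + (1/9)·6 + (1/18)·8 + (1/36)·9 + (1/18)·10 + (1/9)·12 + (1/18)·15 + (1/36)·16 + (1/18)·18 + (1/18)·20 + (1/18)·24 + (1/36)·25 + (1/18)·30 + (1/36)·36 = 49/4
Expected profit = 49/4 − 8 = 17/4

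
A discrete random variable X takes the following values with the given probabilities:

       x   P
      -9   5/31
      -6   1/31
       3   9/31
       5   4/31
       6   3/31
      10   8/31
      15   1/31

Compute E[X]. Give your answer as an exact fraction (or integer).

E[X] = (5/31)·(-9) + (1/31)·(-6) + (9/31)·3 + (4/31)·5 + (3/31)·6 + (8/31)·10 + (1/31)·15
     = 109/31

109/31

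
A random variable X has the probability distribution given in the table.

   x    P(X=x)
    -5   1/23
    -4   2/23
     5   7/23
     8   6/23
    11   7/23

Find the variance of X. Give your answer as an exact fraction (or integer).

12040/529

E[X] = (1/23)·(-5) + (2/23)·(-4) + (7/23)·5 + (6/23)·8 + (7/23)·11 = 147/23
E[X²] = (1/23)·25 + (2/23)·16 + (7/23)·25 + (6/23)·64 + (7/23)·121 = 1463/23
Var(X) = 1463/23 − (147/23)² = 12040/529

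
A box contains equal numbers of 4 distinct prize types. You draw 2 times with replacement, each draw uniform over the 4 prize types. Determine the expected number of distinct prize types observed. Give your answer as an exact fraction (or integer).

7/4

Let Xⱼ=1 if type j appears at least once. P(Xⱼ=1) = 1 − ((4−1)/4)^2 = 7/16.
E[#distinct] = 4·7/16 = 7/4.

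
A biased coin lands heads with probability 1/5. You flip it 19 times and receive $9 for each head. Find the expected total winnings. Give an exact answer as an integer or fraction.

171/5 dollars

E[#heads] = 19·1/5 = 19/5 (linearity over flips).
E[winnings] = 9·19/5 = 171/5.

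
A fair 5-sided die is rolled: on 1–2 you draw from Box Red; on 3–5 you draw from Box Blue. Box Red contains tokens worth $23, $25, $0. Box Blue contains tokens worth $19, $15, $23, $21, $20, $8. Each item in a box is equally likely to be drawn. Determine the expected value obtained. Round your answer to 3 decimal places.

$17.000

E[X | Box Red] = (23 + 25 + 0)/3 = 16
E[X | Box Blue] = (19 + 15 + 23 + 21 + 20 + 8)/6 = 53/3
E[X] = (2/5)·16 + (3/5)·53/3 = 17 ≈ 17.000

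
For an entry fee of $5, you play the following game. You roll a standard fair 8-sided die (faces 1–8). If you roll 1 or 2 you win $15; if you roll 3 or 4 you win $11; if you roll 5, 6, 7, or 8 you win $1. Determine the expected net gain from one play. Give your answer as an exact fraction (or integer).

E[payout] = (1/2)·1 + (1/4)·11 + (1/4)·15 = 7
Expected profit = 7 − 5 = 2

$2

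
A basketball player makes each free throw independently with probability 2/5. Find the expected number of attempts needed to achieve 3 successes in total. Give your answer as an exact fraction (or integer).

By linearity (sum of 3 independent geometric waits), E[trials] = 3/p = 3/(2/5) = 15/2.

15/2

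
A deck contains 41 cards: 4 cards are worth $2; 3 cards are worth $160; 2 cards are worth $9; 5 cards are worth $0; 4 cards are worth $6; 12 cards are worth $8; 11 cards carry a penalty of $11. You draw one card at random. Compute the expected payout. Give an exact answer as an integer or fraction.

505/41 dollars

E[payout] = (4/41)·2 + (3/41)·160 + (2/41)·9 + (5/41)·0 + (4/41)·6 + (12/41)·8 + (11/41)·(-11) = 505/41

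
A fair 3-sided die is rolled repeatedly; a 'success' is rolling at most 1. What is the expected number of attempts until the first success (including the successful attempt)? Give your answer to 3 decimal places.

3.000

For a geometric distribution, E[trials] = 1/p = 1/(1/3) = 3.
≈ 3.000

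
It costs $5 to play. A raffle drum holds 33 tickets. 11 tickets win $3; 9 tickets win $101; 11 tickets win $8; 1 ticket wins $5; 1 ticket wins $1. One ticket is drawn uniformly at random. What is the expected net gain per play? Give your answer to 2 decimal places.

$26.39

E[payout] = (11/33)·3 + (9/33)·101 + (11/33)·8 + (1/33)·5 + (1/33)·1 = 1036/33
Expected profit = 1036/33 − 5 = 871/33 ≈ $26.39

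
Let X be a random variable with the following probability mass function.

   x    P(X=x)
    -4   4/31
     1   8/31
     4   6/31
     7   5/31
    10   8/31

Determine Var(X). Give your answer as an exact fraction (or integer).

20442/961

E[X] = (4/31)·(-4) + (8/31)·1 + (6/31)·4 + (5/31)·7 + (8/31)·10 = 131/31
E[X²] = (4/31)·16 + (8/31)·1 + (6/31)·16 + (5/31)·49 + (8/31)·100 = 1213/31
Var(X) = 1213/31 − (131/31)² = 20442/961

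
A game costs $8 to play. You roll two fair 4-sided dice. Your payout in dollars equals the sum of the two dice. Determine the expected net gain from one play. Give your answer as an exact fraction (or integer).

-$3

Distribution of the sum of the two dice: 2 w.p. 1/16, 3 w.p. 1/8, 4 w.p. 3/16, 5 w.p. 1/4, 6 w.p. 3/16, 7 w.p. 1/8, …
E[payout] = (1/16)·2 + (1/8)·3 + (3/16)·4 + (1/4)·5 + (3/16)·6 + (1/8)·7 + (1/16)·8 = 5
Expected profit = 5 − 8 = -3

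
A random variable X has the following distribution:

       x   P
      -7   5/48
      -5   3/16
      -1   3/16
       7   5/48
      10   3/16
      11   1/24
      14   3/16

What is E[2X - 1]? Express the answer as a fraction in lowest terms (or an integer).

E[2x-1] = (5/48)·(-15) + (3/16)·(-11) + (3/16)·(-3) + (5/48)·13 + (3/16)·19 + (1/24)·21 + (3/16)·27
     = 20/3

20/3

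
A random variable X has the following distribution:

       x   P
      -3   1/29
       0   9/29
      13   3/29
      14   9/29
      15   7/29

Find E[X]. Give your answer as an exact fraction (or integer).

E[X] = (1/29)·(-3) + (9/29)·0 + (3/29)·13 + (9/29)·14 + (7/29)·15
     = 267/29

267/29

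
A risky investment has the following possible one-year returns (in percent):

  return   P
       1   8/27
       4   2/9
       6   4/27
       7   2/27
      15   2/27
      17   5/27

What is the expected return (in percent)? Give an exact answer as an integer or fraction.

185/27

E[X] = (8/27)·1 + (2/9)·4 + (4/27)·6 + (2/27)·7 + (2/27)·15 + (5/27)·17
     = 185/27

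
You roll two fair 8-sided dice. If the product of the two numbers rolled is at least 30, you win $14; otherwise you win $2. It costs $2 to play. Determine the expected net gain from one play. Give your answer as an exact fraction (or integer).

E[payout] = (47/64)·2 + (17/64)·14 = 83/16
Expected profit = 83/16 − 2 = 51/16

51/16 dollars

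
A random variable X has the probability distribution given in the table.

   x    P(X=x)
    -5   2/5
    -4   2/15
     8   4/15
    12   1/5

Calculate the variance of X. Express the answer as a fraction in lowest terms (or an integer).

E[X] = (2/5)·(-5) + (2/15)·(-4) + (4/15)·8 + (1/5)·12 = 2
E[X²] = (2/5)·25 + (2/15)·16 + (4/15)·64 + (1/5)·144 = 58
Var(X) = 58 − (2)² = 54

54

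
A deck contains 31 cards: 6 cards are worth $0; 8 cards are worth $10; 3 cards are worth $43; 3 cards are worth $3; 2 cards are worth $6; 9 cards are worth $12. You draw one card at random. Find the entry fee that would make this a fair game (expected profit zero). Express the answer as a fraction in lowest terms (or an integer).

338/31 dollars

E[payout] = (6/31)·0 + (8/31)·10 + (3/31)·43 + (3/31)·3 + (2/31)·6 + (9/31)·12 = 338/31
Fair fee = E[payout] = 338/31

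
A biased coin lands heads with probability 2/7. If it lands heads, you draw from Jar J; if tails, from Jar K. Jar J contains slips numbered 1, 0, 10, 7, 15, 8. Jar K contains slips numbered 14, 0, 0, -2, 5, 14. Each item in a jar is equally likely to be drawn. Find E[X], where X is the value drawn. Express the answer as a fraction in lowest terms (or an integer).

E[X | Jar J] = (1 + 0 + 10 + 7 + 15 + 8)/6 = 41/6
E[X | Jar K] = (14 + 0 + 0 − 2 + 5 + 14)/6 = 31/6
E[X] = (2/7)·41/6 + (5/7)·31/6 = 79/14

79/14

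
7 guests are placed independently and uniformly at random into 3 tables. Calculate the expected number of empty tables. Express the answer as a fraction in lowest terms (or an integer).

Let Xⱼ=1 if table j is empty. P(Xⱼ=1) = ((3-1)/3)^7 = 128/2187.
By linearity, E[#empty] = 3·128/2187 = 128/729.

128/729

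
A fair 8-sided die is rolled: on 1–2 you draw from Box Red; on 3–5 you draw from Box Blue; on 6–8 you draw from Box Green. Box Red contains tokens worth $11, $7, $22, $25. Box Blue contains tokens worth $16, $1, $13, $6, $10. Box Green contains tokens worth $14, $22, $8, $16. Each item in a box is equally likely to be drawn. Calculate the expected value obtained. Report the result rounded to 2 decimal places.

$13.14

E[X | Box Red] = (11 + 7 + 22 + 25)/4 = 65/4
E[X | Box Blue] = (16 + 1 + 13 + 6 + 10)/5 = 46/5
E[X | Box Green] = (14 + 22 + 8 + 16)/4 = 15
E[X] = (1/4)·65/4 + (3/8)·46/5 + (3/8)·15 = 1051/80 ≈ 13.14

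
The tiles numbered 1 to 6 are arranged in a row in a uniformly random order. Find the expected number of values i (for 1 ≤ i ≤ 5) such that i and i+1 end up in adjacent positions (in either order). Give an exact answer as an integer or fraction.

For each i ∈ {1,…,5}, let Xᵢ = 1 if i and i+1 are adjacent. P(Xᵢ=1) = 2·(6−1)!/6! = 2/6.
By linearity, E[ΣXᵢ] = (5)·(2/6) = 5/3.

5/3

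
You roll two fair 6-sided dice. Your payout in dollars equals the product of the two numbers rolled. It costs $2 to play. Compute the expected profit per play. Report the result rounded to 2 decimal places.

Distribution of the product of the two numbers rolled: 1 w.p. 1/36, 2 w.p. 1/18, 3 w.p. 1/18, 4 w.p. 1/12, 5 w.p. 1/18, 6 w.p. 1/9, …
E[payout] = (1/36)·1 + (1/18)·2 + (1/18)·3 + (1/12)·4 + (1/18)·5 + (1/9)·6 + (1/18)·8 + (1/36)·9 + (1/18)·10 + (1/9)·12 + (1/18)·15 + (1/36)·16 + (1/18)·18 + (1/18)·20 + (1/18)·24 + (1/36)·25 + (1/18)·30 + (1/36)·36 = 49/4
Expected profit = 49/4 − 2 = 41/4 ≈ $10.25

$10.25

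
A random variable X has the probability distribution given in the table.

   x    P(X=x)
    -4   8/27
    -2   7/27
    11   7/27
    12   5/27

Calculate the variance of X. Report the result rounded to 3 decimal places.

E[X] = (8/27)·(-4) + (7/27)·(-2) + (7/27)·11 + (5/27)·12 = 91/27
E[X²] = (8/27)·16 + (7/27)·4 + (7/27)·121 + (5/27)·144 = 1723/27
Var(X) = 1723/27 − (91/27)² = 38240/729 ≈ 52.455

52.455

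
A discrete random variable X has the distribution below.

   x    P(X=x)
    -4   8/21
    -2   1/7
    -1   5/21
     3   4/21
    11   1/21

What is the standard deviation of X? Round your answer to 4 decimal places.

3.6707

E[X] = -20/21, E[X²] = 302/21
Var(X) = E[X²] − (E[X])² = 302/21 − 400/441 = 5942/441
SD(X) = √(5942/441) ≈ 3.6707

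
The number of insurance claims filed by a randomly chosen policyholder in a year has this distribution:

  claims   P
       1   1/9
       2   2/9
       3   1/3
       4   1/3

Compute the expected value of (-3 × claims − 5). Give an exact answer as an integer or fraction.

E[-3x-5] = (1/9)·(-8) + (2/9)·(-11) + (1/3)·(-14) + (1/3)·(-17)
     = -41/3

-41/3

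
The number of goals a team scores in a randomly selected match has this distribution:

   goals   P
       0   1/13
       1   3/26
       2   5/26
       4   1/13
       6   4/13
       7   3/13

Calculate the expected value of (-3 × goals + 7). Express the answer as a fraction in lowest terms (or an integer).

-151/26

E[-3x+7] = (1/13)·7 + (3/26)·4 + (5/26)·1 + (1/13)·(-5) + (4/13)·(-11) + (3/13)·(-14)
     = -151/26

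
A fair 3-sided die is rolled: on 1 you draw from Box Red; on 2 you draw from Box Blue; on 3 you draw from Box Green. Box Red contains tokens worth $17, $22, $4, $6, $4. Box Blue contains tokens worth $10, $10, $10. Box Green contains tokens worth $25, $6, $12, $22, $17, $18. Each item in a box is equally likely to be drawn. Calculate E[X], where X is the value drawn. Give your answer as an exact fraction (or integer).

559/45 dollars

E[X | Box Red] = (17 + 22 + 4 + 6 + 4)/5 = 53/5
E[X | Box Blue] = (10 + 10 + 10)/3 = 10
E[X | Box Green] = (25 + 6 + 12 + 22 + 17 + 18)/6 = 50/3
E[X] = (1/3)·53/5 + (1/3)·10 + (1/3)·50/3 = 559/45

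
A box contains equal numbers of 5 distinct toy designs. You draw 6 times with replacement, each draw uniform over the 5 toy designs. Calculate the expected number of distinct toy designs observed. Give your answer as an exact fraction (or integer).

11529/3125

Let Xⱼ=1 if type j appears at least once. P(Xⱼ=1) = 1 − ((5−1)/5)^6 = 11529/15625.
E[#distinct] = 5·11529/15625 = 11529/3125.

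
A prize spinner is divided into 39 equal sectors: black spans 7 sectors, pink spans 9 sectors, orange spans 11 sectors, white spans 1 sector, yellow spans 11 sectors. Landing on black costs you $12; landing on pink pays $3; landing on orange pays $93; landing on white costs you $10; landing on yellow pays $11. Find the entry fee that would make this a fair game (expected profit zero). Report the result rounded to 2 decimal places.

E[payout] = (7/39)·(-12) + (9/39)·3 + (11/39)·93 + (1/39)·(-10) + (11/39)·11 = 359/13
Fair fee = E[payout] = 359/13 ≈ $27.62

$27.62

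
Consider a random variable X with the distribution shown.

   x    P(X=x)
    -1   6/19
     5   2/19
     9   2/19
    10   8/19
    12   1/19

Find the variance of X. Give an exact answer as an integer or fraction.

478/19

E[X] = (6/19)·(-1) + (2/19)·5 + (2/19)·9 + (8/19)·10 + (1/19)·12 = 6
E[X²] = (6/19)·1 + (2/19)·25 + (2/19)·81 + (8/19)·100 + (1/19)·144 = 1162/19
Var(X) = 1162/19 − (6)² = 478/19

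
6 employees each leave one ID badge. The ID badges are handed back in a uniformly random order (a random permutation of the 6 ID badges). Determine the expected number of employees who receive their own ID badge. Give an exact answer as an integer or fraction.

1

Let Xᵢ = 1 if person i gets their own ID badge. For each i, P(Xᵢ=1) = 1/6.
By linearity of expectation, E[X₁+…+X_6] = 6·(1/6) = 1.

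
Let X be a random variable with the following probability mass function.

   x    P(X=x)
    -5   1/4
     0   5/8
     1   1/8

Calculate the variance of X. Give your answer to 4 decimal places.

5.1094

E[X] = (1/4)·(-5) + (5/8)·0 + (1/8)·1 = -9/8
E[X²] = (1/4)·25 + (5/8)·0 + (1/8)·1 = 51/8
Var(X) = 51/8 − (-9/8)² = 327/64 ≈ 5.1094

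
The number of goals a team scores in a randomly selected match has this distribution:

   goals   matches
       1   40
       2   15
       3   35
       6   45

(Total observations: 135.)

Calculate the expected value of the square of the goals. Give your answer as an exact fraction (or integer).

407/27

Total = 135, so P(goals=1) = 40/135, etc.
E[X²] = (8/27)·1 + (1/9)·4 + (7/27)·9 + (1/3)·36
     = 407/27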